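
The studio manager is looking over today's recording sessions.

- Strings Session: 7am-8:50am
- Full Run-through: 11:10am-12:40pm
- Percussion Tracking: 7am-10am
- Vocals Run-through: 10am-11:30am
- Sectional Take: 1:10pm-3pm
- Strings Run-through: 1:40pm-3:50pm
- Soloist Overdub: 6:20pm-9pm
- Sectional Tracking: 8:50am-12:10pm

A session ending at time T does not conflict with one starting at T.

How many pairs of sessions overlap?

6

Two intervals overlap when each starts before the other ends.
Sorted by start: Strings Session, Percussion Tracking, Sectional Tracking, Vocals Run-through, Full Run-through, Sectional Take, Strings Run-through, Soloist Overdub.
Percussion Tracking starts before Strings Session ends → Strings Session and Percussion Tracking overlap.
Sectional Tracking starts exactly when Strings Session ends (back-to-back, no overlap), so Strings Session has no further overlaps.
Sectional Tracking starts before Percussion Tracking ends → Percussion Tracking and Sectional Tracking overlap.
Vocals Run-through starts exactly when Percussion Tracking ends (back-to-back, no overlap), so Percussion Tracking has no further overlaps.
Vocals Run-through starts before Sectional Tracking ends → Sectional Tracking and Vocals Run-through overlap.
Full Run-through starts before Sectional Tracking ends → Sectional Tracking and Full Run-through overlap.
Sectional Take starts after Sectional Tracking ends, so Sectional Tracking has no further overlaps.
Full Run-through starts before Vocals Run-through ends → Vocals Run-through and Full Run-through overlap.
Sectional Take starts after Vocals Run-through ends, so Vocals Run-through has no further overlaps.
Sectional Take starts after Full Run-through ends, so Full Run-through has no further overlaps.
Strings Run-through starts before Sectional Take ends → Sectional Take and Strings Run-through overlap.
Soloist Overdub starts after Sectional Take ends.
Soloist Overdub starts after Strings Run-through ends.
Overlapping pairs: Full Run-through & Sectional Tracking, Full Run-through & Vocals Run-through, Percussion Tracking & Sectional Tracking, Percussion Tracking & Strings Session, Sectional Take & Strings Run-through, Sectional Tracking & Vocals Run-through — 6 in total.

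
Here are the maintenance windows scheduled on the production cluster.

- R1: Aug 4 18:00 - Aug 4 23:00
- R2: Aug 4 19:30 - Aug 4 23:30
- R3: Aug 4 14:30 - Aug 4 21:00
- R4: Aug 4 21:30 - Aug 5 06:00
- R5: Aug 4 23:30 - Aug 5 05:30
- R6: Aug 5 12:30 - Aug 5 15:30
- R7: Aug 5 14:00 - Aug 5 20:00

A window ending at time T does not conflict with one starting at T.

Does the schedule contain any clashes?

Yes

Sorted by start: R3, R1, R2, R4, R5, R6, R7.
R1 starts before R3 ends → R3 and R1 overlap.
That's a conflict, so the schedule is not conflict-free.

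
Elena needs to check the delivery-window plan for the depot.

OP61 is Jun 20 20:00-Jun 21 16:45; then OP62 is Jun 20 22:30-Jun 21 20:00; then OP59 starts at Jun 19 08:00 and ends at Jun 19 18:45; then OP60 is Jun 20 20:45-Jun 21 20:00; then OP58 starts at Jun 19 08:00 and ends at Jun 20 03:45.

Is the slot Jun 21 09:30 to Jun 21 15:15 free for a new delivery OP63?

OP58: ends Jun 20 03:45 at or before OP63 starts Jun 21 09:30 → clear.
OP59: ends Jun 19 18:45 at or before OP63 starts Jun 21 09:30 → clear.
OP61: starts Jun 20 20:00 before OP63 ends Jun 21 15:15, and ends Jun 21 16:45 after OP63 starts Jun 21 09:30 → overlap.
OP60: starts Jun 20 20:45 before OP63 ends Jun 21 15:15, and ends Jun 21 20:00 after OP63 starts Jun 21 09:30 → overlap.
OP62: starts Jun 20 22:30 before OP63 ends Jun 21 15:15, and ends Jun 21 20:00 after OP63 starts Jun 21 09:30 → overlap.
OP63 overlaps OP60, OP61, OP62.

No — it overlaps OP60, OP61, OP62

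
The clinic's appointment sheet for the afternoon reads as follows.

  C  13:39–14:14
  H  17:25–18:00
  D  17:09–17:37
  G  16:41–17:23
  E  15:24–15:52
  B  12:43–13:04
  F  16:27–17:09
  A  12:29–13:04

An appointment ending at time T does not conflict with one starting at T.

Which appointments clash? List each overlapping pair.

A & B, D & G, D & H, F & G

Two intervals overlap when each starts before the other ends.
Sorted by start: A, B, C, E, F, G, D, H.
B starts before A ends → A and B overlap.
C starts after A ends — done with A.
C starts after B ends — done with B.
E starts after C ends — done with C.
F starts after E ends — done with E.
G starts before F ends → F and G overlap.
D starts exactly when F ends (back-to-back, no overlap) — done with F.
D starts before G ends → G and D overlap.
H starts after G ends.
H starts before D ends → D and H overlap.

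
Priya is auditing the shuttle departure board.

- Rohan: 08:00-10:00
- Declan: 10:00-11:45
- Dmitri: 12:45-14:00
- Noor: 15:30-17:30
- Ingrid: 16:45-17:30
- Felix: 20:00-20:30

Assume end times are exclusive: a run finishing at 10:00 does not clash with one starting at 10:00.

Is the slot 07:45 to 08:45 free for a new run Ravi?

Rohan: starts 08:00 before Ravi ends 08:45, and ends 10:00 after Ravi starts 07:45 → overlap.
Declan: starts 10:00 at or after Ravi ends 08:45 → clear.
Dmitri: starts 12:45 at or after Ravi ends 08:45 → clear.
Noor: starts 15:30 at or after Ravi ends 08:45 → clear.
Ingrid: starts 16:45 at or after Ravi ends 08:45 → clear.
Felix: starts 20:00 at or after Ravi ends 08:45 → clear.
Ravi overlaps Rohan.

No — it overlaps Rohan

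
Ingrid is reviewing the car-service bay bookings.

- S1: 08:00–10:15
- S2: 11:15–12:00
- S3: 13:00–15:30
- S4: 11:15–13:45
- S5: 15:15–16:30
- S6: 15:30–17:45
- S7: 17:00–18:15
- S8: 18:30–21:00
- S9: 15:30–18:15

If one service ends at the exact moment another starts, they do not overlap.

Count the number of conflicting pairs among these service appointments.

8

Sorted by start: S1, S2, S4, S3, S5, S6, S9, S7, S8.
S2 starts after S1 ends, so S1 has no further overlaps.
S4 starts before S2 ends → S2 and S4 overlap.
S3 starts after S2 ends, so S2 has no further overlaps.
S3 starts before S4 ends → S4 and S3 overlap.
S5 starts after S4 ends, so S4 has no further overlaps.
S5 starts before S3 ends → S3 and S5 overlap.
S6 starts exactly when S3 ends (back-to-back, no overlap), so S3 has no further overlaps.
S6 starts before S5 ends → S5 and S6 overlap.
S9 starts before S5 ends → S5 and S9 overlap.
S7 starts after S5 ends, so S5 has no further overlaps.
S9 starts before S6 ends → S6 and S9 overlap.
S7 starts before S6 ends → S6 and S7 overlap.
S8 starts after S6 ends.
S7 starts before S9 ends → S9 and S7 overlap.
S8 starts after S9 ends.
S8 starts after S7 ends.
Overlapping pairs: S2 & S4, S3 & S4, S3 & S5, S5 & S6, S5 & S9, S6 & S7, S6 & S9, S7 & S9 — 8 in total.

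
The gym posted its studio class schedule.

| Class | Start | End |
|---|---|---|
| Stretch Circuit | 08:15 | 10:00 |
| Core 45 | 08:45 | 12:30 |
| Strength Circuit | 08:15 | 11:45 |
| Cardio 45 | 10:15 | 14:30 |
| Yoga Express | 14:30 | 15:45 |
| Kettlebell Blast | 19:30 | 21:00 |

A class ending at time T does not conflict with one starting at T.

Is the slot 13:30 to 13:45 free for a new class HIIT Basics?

No — it overlaps Cardio 45

Stretch Circuit: ends 10:00 at or before HIIT Basics starts 13:30 → clear.
Strength Circuit: ends 11:45 at or before HIIT Basics starts 13:30 → clear.
Core 45: ends 12:30 at or before HIIT Basics starts 13:30 → clear.
Cardio 45: starts 10:15 before HIIT Basics ends 13:45, and ends 14:30 after HIIT Basics starts 13:30 → overlap.
Yoga Express: starts 14:30 at or after HIIT Basics ends 13:45 → clear.
Kettlebell Blast: starts 19:30 at or after HIIT Basics ends 13:45 → clear.
HIIT Basics overlaps Cardio 45.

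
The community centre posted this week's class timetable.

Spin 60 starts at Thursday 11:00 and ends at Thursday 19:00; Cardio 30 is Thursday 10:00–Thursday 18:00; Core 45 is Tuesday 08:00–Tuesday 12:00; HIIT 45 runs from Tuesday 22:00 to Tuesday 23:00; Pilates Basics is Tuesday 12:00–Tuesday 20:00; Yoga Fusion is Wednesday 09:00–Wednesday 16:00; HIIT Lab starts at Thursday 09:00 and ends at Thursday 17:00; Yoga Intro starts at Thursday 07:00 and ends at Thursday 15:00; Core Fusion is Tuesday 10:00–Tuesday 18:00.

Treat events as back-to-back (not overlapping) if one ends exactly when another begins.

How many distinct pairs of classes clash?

Sorted by start: Core 45, Core Fusion, Pilates Basics, HIIT 45, Yoga Fusion, Yoga Intro, HIIT Lab, Cardio 30, Spin 60.
Core Fusion starts before Core 45 ends → Core 45 and Core Fusion overlap.
Pilates Basics starts exactly when Core 45 ends (back-to-back, no overlap) — done with Core 45.
Pilates Basics starts before Core Fusion ends → Core Fusion and Pilates Basics overlap.
HIIT 45 starts after Core Fusion ends — done with Core Fusion.
HIIT 45 starts after Pilates Basics ends — done with Pilates Basics.
Yoga Fusion starts after HIIT 45 ends — done with HIIT 45.
Yoga Intro starts after Yoga Fusion ends — done with Yoga Fusion.
HIIT Lab starts before Yoga Intro ends → Yoga Intro and HIIT Lab overlap.
Cardio 30 starts before Yoga Intro ends → Yoga Intro and Cardio 30 overlap.
Spin 60 starts before Yoga Intro ends → Yoga Intro and Spin 60 overlap.
Cardio 30 starts before HIIT Lab ends → HIIT Lab and Cardio 30 overlap.
Spin 60 starts before HIIT Lab ends → HIIT Lab and Spin 60 overlap.
Spin 60 starts before Cardio 30 ends → Cardio 30 and Spin 60 overlap.
Overlapping pairs: Cardio 30 & HIIT Lab, Cardio 30 & Spin 60, Cardio 30 & Yoga Intro, Core 45 & Core Fusion, Core Fusion & Pilates Basics, HIIT Lab & Spin 60, HIIT Lab & Yoga Intro, Spin 60 & Yoga Intro — 8 in total.

8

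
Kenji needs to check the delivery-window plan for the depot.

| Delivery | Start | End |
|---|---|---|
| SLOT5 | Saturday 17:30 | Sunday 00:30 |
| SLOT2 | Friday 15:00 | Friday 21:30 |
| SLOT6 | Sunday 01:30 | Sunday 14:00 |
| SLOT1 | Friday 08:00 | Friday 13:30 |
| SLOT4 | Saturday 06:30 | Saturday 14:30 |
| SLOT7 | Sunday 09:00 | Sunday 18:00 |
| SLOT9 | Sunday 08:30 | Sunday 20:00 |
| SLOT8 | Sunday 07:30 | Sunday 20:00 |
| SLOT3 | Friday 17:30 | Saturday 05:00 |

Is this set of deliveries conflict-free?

Sorted by start: SLOT1, SLOT2, SLOT3, SLOT4, SLOT5, SLOT6, SLOT8, SLOT9, SLOT7.
SLOT2 starts after SLOT1 ends — done with SLOT1.
SLOT3 starts before SLOT2 ends → SLOT2 and SLOT3 overlap.
That's a conflict, so the schedule is not conflict-free.

No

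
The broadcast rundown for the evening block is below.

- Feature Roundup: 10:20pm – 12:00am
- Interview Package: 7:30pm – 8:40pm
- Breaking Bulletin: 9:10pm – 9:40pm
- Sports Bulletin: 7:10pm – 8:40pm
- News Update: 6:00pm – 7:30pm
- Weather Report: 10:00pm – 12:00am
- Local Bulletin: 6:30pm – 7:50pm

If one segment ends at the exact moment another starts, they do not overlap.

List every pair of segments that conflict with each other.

Check each pair: they overlap iff neither finishes before the other starts.
Sorted by start: News Update, Local Bulletin, Sports Bulletin, Interview Package, Breaking Bulletin, Weather Report, Feature Roundup.
Local Bulletin starts before News Update ends → News Update and Local Bulletin overlap.
Sports Bulletin starts before News Update ends → News Update and Sports Bulletin overlap.
Interview Package starts exactly when News Update ends (back-to-back, no overlap); News Update is clear from here.
Sports Bulletin starts before Local Bulletin ends → Local Bulletin and Sports Bulletin overlap.
Interview Package starts before Local Bulletin ends → Local Bulletin and Interview Package overlap.
Breaking Bulletin starts after Local Bulletin ends; Local Bulletin is clear from here.
Interview Package starts before Sports Bulletin ends → Sports Bulletin and Interview Package overlap.
Breaking Bulletin starts after Sports Bulletin ends; Sports Bulletin is clear from here.
Breaking Bulletin starts after Interview Package ends; Interview Package is clear from here.
Weather Report starts after Breaking Bulletin ends; Breaking Bulletin is clear from here.
Feature Roundup starts before Weather Report ends → Weather Report and Feature Roundup overlap.

Feature Roundup & Weather Report, Interview Package & Local Bulletin, Interview Package & Sports Bulletin, Local Bulletin & News Update, Local Bulletin & Sports Bulletin, News Update & Sports Bulletin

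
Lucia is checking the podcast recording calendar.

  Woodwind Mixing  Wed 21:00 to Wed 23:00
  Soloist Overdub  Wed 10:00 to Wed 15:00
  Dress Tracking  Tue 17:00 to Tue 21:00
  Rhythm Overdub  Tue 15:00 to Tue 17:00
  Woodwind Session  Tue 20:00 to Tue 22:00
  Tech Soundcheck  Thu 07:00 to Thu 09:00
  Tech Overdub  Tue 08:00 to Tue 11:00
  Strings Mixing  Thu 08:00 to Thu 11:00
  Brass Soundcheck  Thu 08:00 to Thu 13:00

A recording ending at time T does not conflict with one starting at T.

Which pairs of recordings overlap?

Two intervals overlap when each starts before the other ends.
Sorted by start: Tech Overdub, Rhythm Overdub, Dress Tracking, Woodwind Session, Soloist Overdub, Woodwind Mixing, Tech Soundcheck, Strings Mixing, Brass Soundcheck.
Rhythm Overdub starts after Tech Overdub ends, so nothing later overlaps Tech Overdub either.
Dress Tracking starts exactly when Rhythm Overdub ends (back-to-back, no overlap), so nothing later overlaps Rhythm Overdub either.
Woodwind Session starts before Dress Tracking ends → Dress Tracking and Woodwind Session overlap.
Soloist Overdub starts after Dress Tracking ends, so nothing later overlaps Dress Tracking either.
Soloist Overdub starts after Woodwind Session ends, so nothing later overlaps Woodwind Session either.
Woodwind Mixing starts after Soloist Overdub ends, so nothing later overlaps Soloist Overdub either.
Tech Soundcheck starts after Woodwind Mixing ends, so nothing later overlaps Woodwind Mixing either.
Strings Mixing starts before Tech Soundcheck ends → Tech Soundcheck and Strings Mixing overlap.
Brass Soundcheck starts before Tech Soundcheck ends → Tech Soundcheck and Brass Soundcheck overlap.
Brass Soundcheck starts before Strings Mixing ends → Strings Mixing and Brass Soundcheck overlap.

Brass Soundcheck & Strings Mixing, Brass Soundcheck & Tech Soundcheck, Dress Tracking & Woodwind Session, Strings Mixing & Tech Soundcheck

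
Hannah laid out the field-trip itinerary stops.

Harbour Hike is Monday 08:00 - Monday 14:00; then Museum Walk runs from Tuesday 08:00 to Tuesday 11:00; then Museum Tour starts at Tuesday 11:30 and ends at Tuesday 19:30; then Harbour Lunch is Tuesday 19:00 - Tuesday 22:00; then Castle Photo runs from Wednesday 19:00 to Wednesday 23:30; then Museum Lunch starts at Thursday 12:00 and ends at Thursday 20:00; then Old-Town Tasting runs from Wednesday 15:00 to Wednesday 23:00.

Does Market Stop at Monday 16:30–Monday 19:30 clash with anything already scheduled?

No — it doesn't clash with anything

Harbour Hike: ends Monday 14:00 at or before Market Stop starts Monday 16:30 → clear.
Museum Walk: starts Tuesday 08:00 at or after Market Stop ends Monday 19:30 → clear.
Museum Tour: starts Tuesday 11:30 at or after Market Stop ends Monday 19:30 → clear.
Harbour Lunch: starts Tuesday 19:00 at or after Market Stop ends Monday 19:30 → clear.
Old-Town Tasting: starts Wednesday 15:00 at or after Market Stop ends Monday 19:30 → clear.
Castle Photo: starts Wednesday 19:00 at or after Market Stop ends Monday 19:30 → clear.
Museum Lunch: starts Thursday 12:00 at or after Market Stop ends Monday 19:30 → clear.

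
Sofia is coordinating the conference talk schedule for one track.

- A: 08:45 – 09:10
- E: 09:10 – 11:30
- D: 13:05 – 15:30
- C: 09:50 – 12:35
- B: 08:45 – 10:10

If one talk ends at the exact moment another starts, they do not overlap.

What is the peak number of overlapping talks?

Sweep the timeline, counting +1 at each start and −1 at each end (ends before starts at a tie):
08:45 start A → 1
08:45 start B → 2
09:10 end A → 1
09:10 start E → 2
09:50 start C → 3
10:10 end B → 2
11:30 end E → 1
12:35 end C → 0
13:05 start D → 1
15:30 end D → 0
Peak is 3, at 09:50 (B, C, E).

3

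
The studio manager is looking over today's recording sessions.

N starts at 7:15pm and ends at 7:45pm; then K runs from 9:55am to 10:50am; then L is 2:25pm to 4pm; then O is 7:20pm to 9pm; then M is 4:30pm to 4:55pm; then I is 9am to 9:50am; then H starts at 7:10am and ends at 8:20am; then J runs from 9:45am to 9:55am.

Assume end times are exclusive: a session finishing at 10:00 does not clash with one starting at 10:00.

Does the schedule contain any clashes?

Two intervals overlap when each starts before the other ends.
Sorted by start: H, I, J, K, L, M, N, O.
I starts after H ends — done with H.
J starts before I ends → I and J overlap.
That's a conflict, so the schedule is not conflict-free.

Yes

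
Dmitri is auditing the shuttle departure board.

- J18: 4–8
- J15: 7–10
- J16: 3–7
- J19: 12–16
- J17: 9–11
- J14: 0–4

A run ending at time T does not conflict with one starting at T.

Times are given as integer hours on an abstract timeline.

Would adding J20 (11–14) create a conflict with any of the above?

Yes — it overlaps J19

J14: ends 4 at or before J20 starts 11 → clear.
J16: ends 7 at or before J20 starts 11 → clear.
J18: ends 8 at or before J20 starts 11 → clear.
J15: ends 10 at or before J20 starts 11 → clear.
J17: ends 11 at or before J20 starts 11 → clear.
J19: starts 12 before J20 ends 14, and ends 16 after J20 starts 11 → overlap.
J20 overlaps J19.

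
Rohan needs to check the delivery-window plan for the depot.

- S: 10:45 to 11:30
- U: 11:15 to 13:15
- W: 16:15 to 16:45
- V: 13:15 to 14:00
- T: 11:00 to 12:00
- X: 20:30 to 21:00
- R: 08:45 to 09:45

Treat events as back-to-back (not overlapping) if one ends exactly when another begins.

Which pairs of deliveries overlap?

Check each pair: they overlap iff neither finishes before the other starts.
Sorted by start: R, S, T, U, V, W, X.
S starts after R ends, so R has no further overlaps.
T starts before S ends → S and T overlap.
U starts before S ends → S and U overlap.
V starts after S ends, so S has no further overlaps.
U starts before T ends → T and U overlap.
V starts after T ends, so T has no further overlaps.
V starts exactly when U ends (back-to-back, no overlap), so U has no further overlaps.
W starts after V ends, so V has no further overlaps.
X starts after W ends.

S & T, S & U, T & U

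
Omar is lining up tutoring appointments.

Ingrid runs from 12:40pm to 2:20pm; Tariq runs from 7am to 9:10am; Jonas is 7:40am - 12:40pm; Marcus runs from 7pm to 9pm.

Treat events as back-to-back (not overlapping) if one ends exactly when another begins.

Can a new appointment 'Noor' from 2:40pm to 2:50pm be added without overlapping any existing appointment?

Yes — the slot is free

Tariq: ends 9:10am at or before Noor starts 2:40pm → clear.
Jonas: ends 12:40pm at or before Noor starts 2:40pm → clear.
Ingrid: ends 2:20pm at or before Noor starts 2:40pm → clear.
Marcus: starts 7pm at or after Noor ends 2:50pm → clear.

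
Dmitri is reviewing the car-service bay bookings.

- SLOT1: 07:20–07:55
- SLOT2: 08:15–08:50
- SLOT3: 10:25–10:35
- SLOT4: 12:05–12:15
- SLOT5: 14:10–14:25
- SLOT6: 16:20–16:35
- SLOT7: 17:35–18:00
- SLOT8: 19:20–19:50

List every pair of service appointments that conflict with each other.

Sorted by start: SLOT1, SLOT2, SLOT3, SLOT4, SLOT5, SLOT6, SLOT7, SLOT8.
SLOT2 starts after SLOT1 ends; SLOT1 is clear from here.
SLOT3 starts after SLOT2 ends; SLOT2 is clear from here.
SLOT4 starts after SLOT3 ends; SLOT3 is clear from here.
SLOT5 starts after SLOT4 ends; SLOT4 is clear from here.
SLOT6 starts after SLOT5 ends; SLOT5 is clear from here.
SLOT7 starts after SLOT6 ends; SLOT6 is clear from here.
SLOT8 starts after SLOT7 ends.

no conflicts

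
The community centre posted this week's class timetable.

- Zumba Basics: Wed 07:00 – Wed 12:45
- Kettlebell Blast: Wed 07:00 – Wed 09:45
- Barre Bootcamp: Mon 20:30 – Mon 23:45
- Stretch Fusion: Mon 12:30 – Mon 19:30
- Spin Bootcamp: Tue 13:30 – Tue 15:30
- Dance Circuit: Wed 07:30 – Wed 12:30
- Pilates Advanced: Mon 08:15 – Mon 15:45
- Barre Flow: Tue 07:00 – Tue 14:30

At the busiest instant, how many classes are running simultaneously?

Sort all start/end points and keep a running count:
Mon 08:15 start Pilates Advanced → 1
Mon 12:30 start Stretch Fusion → 2
Mon 15:45 end Pilates Advanced → 1
Mon 19:30 end Stretch Fusion → 0
Mon 20:30 start Barre Bootcamp → 1
Mon 23:45 end Barre Bootcamp → 0
Tue 07:00 start Barre Flow → 1
Tue 13:30 start Spin Bootcamp → 2
Tue 14:30 end Barre Flow → 1
Tue 15:30 end Spin Bootcamp → 0
Wed 07:00 start Kettlebell Blast → 1
Wed 07:00 start Zumba Basics → 2
Wed 07:30 start Dance Circuit → 3
Wed 09:45 end Kettlebell Blast → 2
Wed 12:30 end Dance Circuit → 1
Wed 12:45 end Zumba Basics → 0
Peak is 3, at Wed 07:30 (Dance Circuit, Kettlebell Blast, Zumba Basics).

3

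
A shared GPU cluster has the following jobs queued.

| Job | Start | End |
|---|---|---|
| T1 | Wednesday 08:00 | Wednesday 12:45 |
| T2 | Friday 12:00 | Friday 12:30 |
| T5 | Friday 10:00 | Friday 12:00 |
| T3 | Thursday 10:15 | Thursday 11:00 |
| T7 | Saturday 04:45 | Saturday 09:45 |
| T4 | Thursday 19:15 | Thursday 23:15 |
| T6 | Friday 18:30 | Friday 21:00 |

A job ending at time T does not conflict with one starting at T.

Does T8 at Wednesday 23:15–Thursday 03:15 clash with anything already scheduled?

T1: ends Wednesday 12:45 at or before T8 starts Wednesday 23:15 → clear.
T3: starts Thursday 10:15 at or after T8 ends Thursday 03:15 → clear.
T4: starts Thursday 19:15 at or after T8 ends Thursday 03:15 → clear.
T5: starts Friday 10:00 at or after T8 ends Thursday 03:15 → clear.
T2: starts Friday 12:00 at or after T8 ends Thursday 03:15 → clear.
T6: starts Friday 18:30 at or after T8 ends Thursday 03:15 → clear.
T7: starts Saturday 04:45 at or after T8 ends Thursday 03:15 → clear.

No — it doesn't clash with anything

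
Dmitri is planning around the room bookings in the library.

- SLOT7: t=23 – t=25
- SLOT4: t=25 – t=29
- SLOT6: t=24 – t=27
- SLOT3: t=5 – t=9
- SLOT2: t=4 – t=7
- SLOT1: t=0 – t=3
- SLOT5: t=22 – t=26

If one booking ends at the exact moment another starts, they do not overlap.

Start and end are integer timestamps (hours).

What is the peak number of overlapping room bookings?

3

Walk through starts and ends in time order (an end at T is processed before a start at T):
t=0 start SLOT1 → 1
t=3 end SLOT1 → 0
t=4 start SLOT2 → 1
t=5 start SLOT3 → 2
t=7 end SLOT2 → 1
t=9 end SLOT3 → 0
t=22 start SLOT5 → 1
t=23 start SLOT7 → 2
t=24 start SLOT6 → 3
t=25 end SLOT7 → 2
t=25 start SLOT4 → 3
t=26 end SLOT5 → 2
t=27 end SLOT6 → 1
t=29 end SLOT4 → 0
Peak is 3, at t=24 (SLOT5, SLOT6, SLOT7).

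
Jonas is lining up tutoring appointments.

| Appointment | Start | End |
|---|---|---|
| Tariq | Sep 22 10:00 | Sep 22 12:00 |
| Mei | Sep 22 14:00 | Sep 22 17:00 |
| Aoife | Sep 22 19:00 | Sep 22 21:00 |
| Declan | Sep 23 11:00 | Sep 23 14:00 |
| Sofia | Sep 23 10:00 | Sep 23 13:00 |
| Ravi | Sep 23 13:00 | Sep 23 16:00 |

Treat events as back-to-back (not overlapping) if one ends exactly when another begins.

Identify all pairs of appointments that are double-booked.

Check each pair: they overlap iff neither finishes before the other starts.
Sorted by start: Tariq, Mei, Aoife, Sofia, Declan, Ravi.
Mei starts after Tariq ends, so Tariq has no further overlaps.
Aoife starts after Mei ends, so Mei has no further overlaps.
Sofia starts after Aoife ends, so Aoife has no further overlaps.
Declan starts before Sofia ends → Sofia and Declan overlap.
Ravi starts exactly when Sofia ends (back-to-back, no overlap).
Ravi starts before Declan ends → Declan and Ravi overlap.

Declan & Ravi, Declan & Sofia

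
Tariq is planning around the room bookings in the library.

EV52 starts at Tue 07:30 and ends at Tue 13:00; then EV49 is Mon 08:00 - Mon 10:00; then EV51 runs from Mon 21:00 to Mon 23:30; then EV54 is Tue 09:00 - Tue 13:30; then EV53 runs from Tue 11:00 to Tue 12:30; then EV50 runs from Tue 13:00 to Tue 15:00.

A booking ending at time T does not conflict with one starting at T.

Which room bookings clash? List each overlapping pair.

EV50 & EV54, EV52 & EV53, EV52 & EV54, EV53 & EV54

Sorted by start: EV49, EV51, EV52, EV54, EV53, EV50.
EV51 starts after EV49 ends — done with EV49.
EV52 starts after EV51 ends — done with EV51.
EV54 starts before EV52 ends → EV52 and EV54 overlap.
EV53 starts before EV52 ends → EV52 and EV53 overlap.
EV50 starts exactly when EV52 ends (back-to-back, no overlap).
EV53 starts before EV54 ends → EV54 and EV53 overlap.
EV50 starts before EV54 ends → EV54 and EV50 overlap.
EV50 starts after EV53 ends.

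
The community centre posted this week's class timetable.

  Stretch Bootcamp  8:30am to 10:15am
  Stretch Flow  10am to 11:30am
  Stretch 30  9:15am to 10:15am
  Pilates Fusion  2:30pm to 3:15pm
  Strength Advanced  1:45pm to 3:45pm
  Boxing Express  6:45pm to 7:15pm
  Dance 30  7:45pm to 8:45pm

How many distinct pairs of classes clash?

4

Sorted by start: Stretch Bootcamp, Stretch 30, Stretch Flow, Strength Advanced, Pilates Fusion, Boxing Express, Dance 30.
Stretch 30 starts before Stretch Bootcamp ends → Stretch Bootcamp and Stretch 30 overlap.
Stretch Flow starts before Stretch Bootcamp ends → Stretch Bootcamp and Stretch Flow overlap.
Strength Advanced starts after Stretch Bootcamp ends, so Stretch Bootcamp has no further overlaps.
Stretch Flow starts before Stretch 30 ends → Stretch 30 and Stretch Flow overlap.
Strength Advanced starts after Stretch 30 ends, so Stretch 30 has no further overlaps.
Strength Advanced starts after Stretch Flow ends, so Stretch Flow has no further overlaps.
Pilates Fusion starts before Strength Advanced ends → Strength Advanced and Pilates Fusion overlap.
Boxing Express starts after Strength Advanced ends, so Strength Advanced has no further overlaps.
Boxing Express starts after Pilates Fusion ends, so Pilates Fusion has no further overlaps.
Dance 30 starts after Boxing Express ends.
Overlapping pairs: Pilates Fusion & Strength Advanced, Stretch 30 & Stretch Bootcamp, Stretch 30 & Stretch Flow, Stretch Bootcamp & Stretch Flow — 4 in total.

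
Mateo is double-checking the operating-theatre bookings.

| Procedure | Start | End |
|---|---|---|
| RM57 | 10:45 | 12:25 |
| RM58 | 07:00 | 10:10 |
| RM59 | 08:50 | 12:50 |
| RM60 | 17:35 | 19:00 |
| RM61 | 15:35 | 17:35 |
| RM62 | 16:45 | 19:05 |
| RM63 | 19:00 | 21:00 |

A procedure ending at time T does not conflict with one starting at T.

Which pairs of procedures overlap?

RM57 & RM59, RM58 & RM59, RM60 & RM62, RM61 & RM62, RM62 & RM63

Sorted by start: RM58, RM59, RM57, RM61, RM62, RM60, RM63.
RM59 starts before RM58 ends → RM58 and RM59 overlap.
RM57 starts after RM58 ends, so RM58 has no further overlaps.
RM57 starts before RM59 ends → RM59 and RM57 overlap.
RM61 starts after RM59 ends, so RM59 has no further overlaps.
RM61 starts after RM57 ends, so RM57 has no further overlaps.
RM62 starts before RM61 ends → RM61 and RM62 overlap.
RM60 starts exactly when RM61 ends (back-to-back, no overlap), so RM61 has no further overlaps.
RM60 starts before RM62 ends → RM62 and RM60 overlap.
RM63 starts before RM62 ends → RM62 and RM63 overlap.
RM63 starts exactly when RM60 ends (back-to-back, no overlap).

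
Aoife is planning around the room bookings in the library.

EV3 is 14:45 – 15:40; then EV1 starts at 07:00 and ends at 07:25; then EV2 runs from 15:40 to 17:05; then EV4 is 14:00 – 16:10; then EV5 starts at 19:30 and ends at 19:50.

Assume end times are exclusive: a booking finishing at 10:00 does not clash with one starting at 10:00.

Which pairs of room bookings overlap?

EV2 & EV4, EV3 & EV4

Two intervals overlap when each starts before the other ends.
Sorted by start: EV1, EV4, EV3, EV2, EV5.
EV4 starts after EV1 ends, so nothing later overlaps EV1 either.
EV3 starts before EV4 ends → EV4 and EV3 overlap.
EV2 starts before EV4 ends → EV4 and EV2 overlap.
EV5 starts after EV4 ends.
EV2 starts exactly when EV3 ends (back-to-back, no overlap), so nothing later overlaps EV3 either.
EV5 starts after EV2 ends.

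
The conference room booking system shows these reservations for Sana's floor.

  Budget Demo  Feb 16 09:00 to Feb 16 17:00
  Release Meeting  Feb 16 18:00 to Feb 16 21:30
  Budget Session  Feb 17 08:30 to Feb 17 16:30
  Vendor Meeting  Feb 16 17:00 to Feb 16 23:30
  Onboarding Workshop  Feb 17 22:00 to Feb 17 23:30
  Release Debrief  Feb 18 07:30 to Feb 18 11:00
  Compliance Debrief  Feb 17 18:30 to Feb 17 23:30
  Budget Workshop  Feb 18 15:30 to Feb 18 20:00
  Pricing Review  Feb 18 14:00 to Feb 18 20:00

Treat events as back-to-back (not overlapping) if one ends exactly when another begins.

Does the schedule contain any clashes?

Sorted by start: Budget Demo, Vendor Meeting, Release Meeting, Budget Session, Compliance Debrief, Onboarding Workshop, Release Debrief, Pricing Review, Budget Workshop.
Vendor Meeting starts exactly when Budget Demo ends (back-to-back, no overlap), so Budget Demo has no further overlaps.
Release Meeting starts before Vendor Meeting ends → Vendor Meeting and Release Meeting overlap.
That's a conflict, so the schedule is not conflict-free.

Yes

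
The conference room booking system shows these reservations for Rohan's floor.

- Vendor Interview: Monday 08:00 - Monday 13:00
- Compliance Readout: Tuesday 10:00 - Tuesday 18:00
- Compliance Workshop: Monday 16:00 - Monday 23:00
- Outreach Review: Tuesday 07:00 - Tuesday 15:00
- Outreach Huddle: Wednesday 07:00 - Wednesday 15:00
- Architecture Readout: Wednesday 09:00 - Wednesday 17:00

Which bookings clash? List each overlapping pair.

Sorted by start: Vendor Interview, Compliance Workshop, Outreach Review, Compliance Readout, Outreach Huddle, Architecture Readout.
Compliance Workshop starts after Vendor Interview ends; Vendor Interview is clear from here.
Outreach Review starts after Compliance Workshop ends; Compliance Workshop is clear from here.
Compliance Readout starts before Outreach Review ends → Outreach Review and Compliance Readout overlap.
Outreach Huddle starts after Outreach Review ends; Outreach Review is clear from here.
Outreach Huddle starts after Compliance Readout ends; Compliance Readout is clear from here.
Architecture Readout starts before Outreach Huddle ends → Outreach Huddle and Architecture Readout overlap.

Architecture Readout & Outreach Huddle, Compliance Readout & Outreach Review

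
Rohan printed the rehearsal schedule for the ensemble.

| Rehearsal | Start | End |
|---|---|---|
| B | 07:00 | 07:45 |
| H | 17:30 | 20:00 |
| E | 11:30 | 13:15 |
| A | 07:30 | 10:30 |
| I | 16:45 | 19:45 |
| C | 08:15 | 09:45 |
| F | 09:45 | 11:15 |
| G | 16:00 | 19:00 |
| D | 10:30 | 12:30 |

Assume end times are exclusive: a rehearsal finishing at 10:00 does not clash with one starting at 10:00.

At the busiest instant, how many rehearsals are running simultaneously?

3

Sort all start/end points and keep a running count:
07:00 start B → 1
07:30 start A → 2
07:45 end B → 1
08:15 start C → 2
09:45 end C → 1
09:45 start F → 2
10:30 end A → 1
10:30 start D → 2
11:15 end F → 1
11:30 start E → 2
12:30 end D → 1
13:15 end E → 0
16:00 start G → 1
16:45 start I → 2
17:30 start H → 3
19:00 end G → 2
19:45 end I → 1
20:00 end H → 0
Peak is 3, at 17:30 (G, H, I).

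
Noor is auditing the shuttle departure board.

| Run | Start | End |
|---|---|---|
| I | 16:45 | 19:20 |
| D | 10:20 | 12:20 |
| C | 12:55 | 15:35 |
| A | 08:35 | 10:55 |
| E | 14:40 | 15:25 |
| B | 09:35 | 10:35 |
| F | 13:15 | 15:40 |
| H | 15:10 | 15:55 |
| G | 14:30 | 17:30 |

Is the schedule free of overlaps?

No

Check each pair: they overlap iff neither finishes before the other starts.
Sorted by start: A, B, D, C, F, G, E, H, I.
B starts before A ends → A and B overlap.
That's a conflict, so the schedule is not conflict-free.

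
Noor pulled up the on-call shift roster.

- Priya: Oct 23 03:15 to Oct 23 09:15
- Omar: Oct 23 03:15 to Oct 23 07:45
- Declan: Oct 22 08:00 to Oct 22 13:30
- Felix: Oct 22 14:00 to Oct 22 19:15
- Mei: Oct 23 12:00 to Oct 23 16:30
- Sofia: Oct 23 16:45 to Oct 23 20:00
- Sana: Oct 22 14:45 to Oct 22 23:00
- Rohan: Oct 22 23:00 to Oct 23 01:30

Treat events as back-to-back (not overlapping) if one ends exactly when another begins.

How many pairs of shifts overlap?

Check each pair: they overlap iff neither finishes before the other starts.
Sorted by start: Declan, Felix, Sana, Rohan, Omar, Priya, Mei, Sofia.
Felix starts after Declan ends — done with Declan.
Sana starts before Felix ends → Felix and Sana overlap.
Rohan starts after Felix ends — done with Felix.
Rohan starts exactly when Sana ends (back-to-back, no overlap) — done with Sana.
Omar starts after Rohan ends — done with Rohan.
Priya starts before Omar ends → Omar and Priya overlap.
Mei starts after Omar ends — done with Omar.
Mei starts after Priya ends — done with Priya.
Sofia starts after Mei ends.
Overlapping pairs: Felix & Sana, Omar & Priya — 2 in total.

2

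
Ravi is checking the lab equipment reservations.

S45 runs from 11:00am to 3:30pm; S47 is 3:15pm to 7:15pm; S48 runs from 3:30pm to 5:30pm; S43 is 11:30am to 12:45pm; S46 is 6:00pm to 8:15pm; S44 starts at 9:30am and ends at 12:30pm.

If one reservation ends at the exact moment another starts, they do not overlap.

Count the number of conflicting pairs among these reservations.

Sorted by start: S44, S45, S43, S47, S48, S46.
S45 starts before S44 ends → S44 and S45 overlap.
S43 starts before S44 ends → S44 and S43 overlap.
S47 starts after S44 ends — done with S44.
S43 starts before S45 ends → S45 and S43 overlap.
S47 starts before S45 ends → S45 and S47 overlap.
S48 starts exactly when S45 ends (back-to-back, no overlap) — done with S45.
S47 starts after S43 ends — done with S43.
S48 starts before S47 ends → S47 and S48 overlap.
S46 starts before S47 ends → S47 and S46 overlap.
S46 starts after S48 ends.
Overlapping pairs: S43 & S44, S43 & S45, S44 & S45, S45 & S47, S46 & S47, S47 & S48 — 6 in total.

6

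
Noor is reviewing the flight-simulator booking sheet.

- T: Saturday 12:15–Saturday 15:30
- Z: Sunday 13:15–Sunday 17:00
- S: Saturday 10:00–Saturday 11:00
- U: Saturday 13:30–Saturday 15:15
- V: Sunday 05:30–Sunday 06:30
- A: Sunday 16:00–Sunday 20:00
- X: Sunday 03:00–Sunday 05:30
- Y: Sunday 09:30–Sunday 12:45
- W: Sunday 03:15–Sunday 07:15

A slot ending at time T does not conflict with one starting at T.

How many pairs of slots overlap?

Two intervals overlap when each starts before the other ends.
Sorted by start: S, T, U, X, W, V, Y, Z, A.
T starts after S ends, so nothing later overlaps S either.
U starts before T ends → T and U overlap.
X starts after T ends, so nothing later overlaps T either.
X starts after U ends, so nothing later overlaps U either.
W starts before X ends → X and W overlap.
V starts exactly when X ends (back-to-back, no overlap), so nothing later overlaps X either.
V starts before W ends → W and V overlap.
Y starts after W ends, so nothing later overlaps W either.
Y starts after V ends, so nothing later overlaps V either.
Z starts after Y ends, so nothing later overlaps Y either.
A starts before Z ends → Z and A overlap.
Overlapping pairs: A & Z, T & U, V & W, W & X — 4 in total.

4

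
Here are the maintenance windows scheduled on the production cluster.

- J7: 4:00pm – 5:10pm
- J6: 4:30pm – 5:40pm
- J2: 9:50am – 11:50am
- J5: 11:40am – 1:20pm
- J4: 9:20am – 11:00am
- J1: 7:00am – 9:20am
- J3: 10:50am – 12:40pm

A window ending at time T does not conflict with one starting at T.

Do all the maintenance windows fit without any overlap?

Two intervals overlap when each starts before the other ends.
Sorted by start: J1, J4, J2, J3, J5, J7, J6.
J4 starts exactly when J1 ends (back-to-back, no overlap), so nothing later overlaps J1 either.
J2 starts before J4 ends → J4 and J2 overlap.
That's a conflict, so the schedule is not conflict-free.

No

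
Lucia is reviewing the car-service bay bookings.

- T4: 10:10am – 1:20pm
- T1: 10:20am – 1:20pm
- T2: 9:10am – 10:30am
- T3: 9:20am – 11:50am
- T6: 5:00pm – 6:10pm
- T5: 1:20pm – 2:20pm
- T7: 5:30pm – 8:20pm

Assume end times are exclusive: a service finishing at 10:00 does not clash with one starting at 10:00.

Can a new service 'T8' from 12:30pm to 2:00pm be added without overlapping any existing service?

No — it overlaps T1, T4, T5

T2: ends 10:30am at or before T8 starts 12:30pm → clear.
T3: ends 11:50am at or before T8 starts 12:30pm → clear.
T4: starts 10:10am before T8 ends 2:00pm, and ends 1:20pm after T8 starts 12:30pm → overlap.
T1: starts 10:20am before T8 ends 2:00pm, and ends 1:20pm after T8 starts 12:30pm → overlap.
T5: starts 1:20pm before T8 ends 2:00pm, and ends 2:20pm after T8 starts 12:30pm → overlap.
T6: starts 5:00pm at or after T8 ends 2:00pm → clear.
T7: starts 5:30pm at or after T8 ends 2:00pm → clear.
T8 overlaps T1, T4, T5.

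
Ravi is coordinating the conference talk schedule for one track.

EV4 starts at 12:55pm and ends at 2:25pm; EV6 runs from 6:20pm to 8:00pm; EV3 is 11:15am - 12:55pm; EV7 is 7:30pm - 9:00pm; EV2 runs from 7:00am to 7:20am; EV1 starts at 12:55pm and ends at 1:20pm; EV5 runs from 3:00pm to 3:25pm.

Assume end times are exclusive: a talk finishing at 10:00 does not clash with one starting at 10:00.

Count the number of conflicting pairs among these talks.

Check each pair: they overlap iff neither finishes before the other starts.
Sorted by start: EV2, EV3, EV1, EV4, EV5, EV6, EV7.
EV3 starts after EV2 ends — done with EV2.
EV1 starts exactly when EV3 ends (back-to-back, no overlap) — done with EV3.
EV4 starts before EV1 ends → EV1 and EV4 overlap.
EV5 starts after EV1 ends — done with EV1.
EV5 starts after EV4 ends — done with EV4.
EV6 starts after EV5 ends — done with EV5.
EV7 starts before EV6 ends → EV6 and EV7 overlap.
Overlapping pairs: EV1 & EV4, EV6 & EV7 — 2 in total.

2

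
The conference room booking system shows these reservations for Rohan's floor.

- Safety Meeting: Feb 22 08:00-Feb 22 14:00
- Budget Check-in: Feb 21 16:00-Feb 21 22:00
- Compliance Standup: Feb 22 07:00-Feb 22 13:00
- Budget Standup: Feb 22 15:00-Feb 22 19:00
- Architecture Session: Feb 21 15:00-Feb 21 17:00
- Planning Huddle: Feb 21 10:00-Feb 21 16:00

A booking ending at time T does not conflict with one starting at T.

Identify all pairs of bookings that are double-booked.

Architecture Session & Budget Check-in, Architecture Session & Planning Huddle, Compliance Standup & Safety Meeting

Check each pair: they overlap iff neither finishes before the other starts.
Sorted by start: Planning Huddle, Architecture Session, Budget Check-in, Compliance Standup, Safety Meeting, Budget Standup.
Architecture Session starts before Planning Huddle ends → Planning Huddle and Architecture Session overlap.
Budget Check-in starts exactly when Planning Huddle ends (back-to-back, no overlap), so nothing later overlaps Planning Huddle either.
Budget Check-in starts before Architecture Session ends → Architecture Session and Budget Check-in overlap.
Compliance Standup starts after Architecture Session ends, so nothing later overlaps Architecture Session either.
Compliance Standup starts after Budget Check-in ends, so nothing later overlaps Budget Check-in either.
Safety Meeting starts before Compliance Standup ends → Compliance Standup and Safety Meeting overlap.
Budget Standup starts after Compliance Standup ends.
Budget Standup starts after Safety Meeting ends.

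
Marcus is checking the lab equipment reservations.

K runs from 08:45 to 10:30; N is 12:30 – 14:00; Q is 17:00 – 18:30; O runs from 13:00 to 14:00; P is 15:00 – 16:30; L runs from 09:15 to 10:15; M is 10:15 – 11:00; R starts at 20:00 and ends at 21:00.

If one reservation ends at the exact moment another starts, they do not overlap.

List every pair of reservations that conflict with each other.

Check each pair: they overlap iff neither finishes before the other starts.
Sorted by start: K, L, M, N, O, P, Q, R.
L starts before K ends → K and L overlap.
M starts before K ends → K and M overlap.
N starts after K ends, so nothing later overlaps K either.
M starts exactly when L ends (back-to-back, no overlap), so nothing later overlaps L either.
N starts after M ends, so nothing later overlaps M either.
O starts before N ends → N and O overlap.
P starts after N ends, so nothing later overlaps N either.
P starts after O ends, so nothing later overlaps O either.
Q starts after P ends, so nothing later overlaps P either.
R starts after Q ends.

K & L, K & M, N & O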